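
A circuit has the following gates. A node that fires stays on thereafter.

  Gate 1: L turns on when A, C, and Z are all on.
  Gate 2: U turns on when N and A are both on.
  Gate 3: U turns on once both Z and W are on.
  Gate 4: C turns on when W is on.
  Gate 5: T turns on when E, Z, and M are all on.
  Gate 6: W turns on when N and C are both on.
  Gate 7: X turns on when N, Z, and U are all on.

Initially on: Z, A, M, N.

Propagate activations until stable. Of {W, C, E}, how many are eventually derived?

0

W would need N and C (Gate 6), but C never turns on.
C would need W (Gate 4), but W never turns on.
No rule produces E, and it is not given.
None of the 3 are reached.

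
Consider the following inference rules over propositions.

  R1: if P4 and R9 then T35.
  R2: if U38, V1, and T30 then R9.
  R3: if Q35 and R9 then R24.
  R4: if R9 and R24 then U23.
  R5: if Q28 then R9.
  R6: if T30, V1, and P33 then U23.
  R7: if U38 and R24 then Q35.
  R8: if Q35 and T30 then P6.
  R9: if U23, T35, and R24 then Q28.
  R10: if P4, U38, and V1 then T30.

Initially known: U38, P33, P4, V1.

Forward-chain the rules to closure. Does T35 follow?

Yes

From P4, U38, and V1, R10 gives T30.
U38, V1, and T30 hold, so R9 follows (R2).
P4 and R9 hold, so T35 follows (R1).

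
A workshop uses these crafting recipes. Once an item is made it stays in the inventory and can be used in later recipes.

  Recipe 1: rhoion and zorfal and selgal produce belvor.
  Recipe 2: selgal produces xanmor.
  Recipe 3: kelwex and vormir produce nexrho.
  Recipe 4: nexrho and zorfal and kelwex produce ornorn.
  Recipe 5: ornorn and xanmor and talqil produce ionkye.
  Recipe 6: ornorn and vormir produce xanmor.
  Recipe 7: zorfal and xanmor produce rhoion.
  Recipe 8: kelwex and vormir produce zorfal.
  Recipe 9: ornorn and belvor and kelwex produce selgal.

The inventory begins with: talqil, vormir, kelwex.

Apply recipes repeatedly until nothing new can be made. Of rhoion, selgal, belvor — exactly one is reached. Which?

rhoion

Using Recipe 8, kelwex and vormir make zorfal.
Using Recipe 3, kelwex and vormir make nexrho.
Using Recipe 4, nexrho, zorfal, and kelwex make ornorn.
Using Recipe 6, ornorn and vormir make xanmor.
zorfal and xanmor → rhoion (Recipe 7).
selgal would need ornorn, belvor, and kelwex (Recipe 9), but belvor is never obtained. belvor would need rhoion, zorfal, and selgal (Recipe 1), but selgal is never obtained.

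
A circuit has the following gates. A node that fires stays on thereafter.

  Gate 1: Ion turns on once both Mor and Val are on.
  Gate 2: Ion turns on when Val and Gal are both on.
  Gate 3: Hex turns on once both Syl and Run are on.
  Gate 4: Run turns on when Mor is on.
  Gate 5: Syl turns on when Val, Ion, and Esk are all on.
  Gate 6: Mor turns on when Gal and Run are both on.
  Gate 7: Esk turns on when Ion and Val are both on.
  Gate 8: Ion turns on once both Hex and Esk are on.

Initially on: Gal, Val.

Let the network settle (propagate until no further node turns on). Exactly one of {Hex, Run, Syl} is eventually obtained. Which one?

Syl

Val and Gal are on, so Ion turns on (Gate 2).
Gate 7: Ion and Val on → Esk on.
Val, Ion, and Esk are on, so Syl turns on (Gate 5).
Run would need Mor (Gate 4), but Mor never turns on. Hex would need Syl and Run (Gate 3), but Run never turns on.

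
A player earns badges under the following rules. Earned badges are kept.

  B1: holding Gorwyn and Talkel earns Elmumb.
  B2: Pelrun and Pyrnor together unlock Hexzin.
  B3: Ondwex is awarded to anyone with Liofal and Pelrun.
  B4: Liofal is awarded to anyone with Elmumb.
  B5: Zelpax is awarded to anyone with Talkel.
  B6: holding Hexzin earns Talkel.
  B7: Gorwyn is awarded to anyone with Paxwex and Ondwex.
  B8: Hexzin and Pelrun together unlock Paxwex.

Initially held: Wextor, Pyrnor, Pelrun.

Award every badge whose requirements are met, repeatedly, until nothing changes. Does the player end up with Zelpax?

With Pelrun and Pyrnor, Hexzin is earned (B2).
With Hexzin, Talkel is earned (B6).
With Talkel, Zelpax is earned (B5).

Yes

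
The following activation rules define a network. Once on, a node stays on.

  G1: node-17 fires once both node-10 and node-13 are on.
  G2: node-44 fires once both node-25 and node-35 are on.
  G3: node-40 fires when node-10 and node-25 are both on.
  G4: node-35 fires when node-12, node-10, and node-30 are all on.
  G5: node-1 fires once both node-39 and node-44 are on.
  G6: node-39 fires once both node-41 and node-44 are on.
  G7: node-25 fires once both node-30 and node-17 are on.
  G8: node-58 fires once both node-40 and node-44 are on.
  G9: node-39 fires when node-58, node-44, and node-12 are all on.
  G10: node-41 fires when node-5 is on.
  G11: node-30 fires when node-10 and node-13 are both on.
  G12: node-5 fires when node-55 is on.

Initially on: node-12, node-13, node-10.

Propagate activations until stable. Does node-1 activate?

Yes

G1: node-10 and node-13 on → node-17 on.
node-10 and node-13 are on, so node-30 fires (G11).
node-30 and node-17 are on, so node-25 fires (G7).
node-12, node-10, and node-30 are on, so node-35 fires (G4).
node-10 and node-25 are on, so node-40 fires (G3).
node-25 and node-35 are on, so node-44 fires (G2).
G8: node-40 and node-44 on → node-58 on.
G9: node-58, node-44, and node-12 on → node-39 on.
node-39 and node-44 are on, so node-1 fires (G5).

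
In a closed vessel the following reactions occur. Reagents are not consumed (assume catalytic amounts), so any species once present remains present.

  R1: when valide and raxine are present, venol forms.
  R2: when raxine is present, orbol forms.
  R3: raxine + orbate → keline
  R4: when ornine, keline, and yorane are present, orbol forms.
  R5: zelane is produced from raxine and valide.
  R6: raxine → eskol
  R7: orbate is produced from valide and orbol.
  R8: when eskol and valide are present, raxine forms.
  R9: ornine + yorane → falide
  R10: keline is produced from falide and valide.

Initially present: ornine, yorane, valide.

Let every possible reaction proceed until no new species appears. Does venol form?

venol would need valide and raxine (R1), but raxine never forms.

No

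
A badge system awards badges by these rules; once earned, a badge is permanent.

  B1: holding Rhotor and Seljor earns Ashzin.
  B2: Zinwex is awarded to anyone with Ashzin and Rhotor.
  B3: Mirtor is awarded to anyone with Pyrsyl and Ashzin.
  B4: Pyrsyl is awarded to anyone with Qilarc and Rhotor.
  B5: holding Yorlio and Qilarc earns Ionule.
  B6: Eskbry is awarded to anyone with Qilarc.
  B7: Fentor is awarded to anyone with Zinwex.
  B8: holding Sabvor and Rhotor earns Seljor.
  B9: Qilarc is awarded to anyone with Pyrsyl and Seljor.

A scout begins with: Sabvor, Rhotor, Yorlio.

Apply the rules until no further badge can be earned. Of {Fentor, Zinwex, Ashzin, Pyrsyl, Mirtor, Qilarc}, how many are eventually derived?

With Sabvor and Rhotor, Seljor is earned (B8).
With Rhotor and Seljor, Ashzin is earned (B1).
With Ashzin and Rhotor, Zinwex is earned (B2).
With Zinwex, Fentor is earned (B7).
Fentor: reached.
Zinwex: reached.
Ashzin: reached.
Pyrsyl would need Qilarc and Rhotor (B4), but Qilarc is never earned.
Mirtor would need Pyrsyl and Ashzin (B3), but Pyrsyl is never earned.
Qilarc would need Pyrsyl and Seljor (B9), but Pyrsyl is never earned.
Reached: Fentor, Zinwex, and Ashzin — 3 of the 6.

3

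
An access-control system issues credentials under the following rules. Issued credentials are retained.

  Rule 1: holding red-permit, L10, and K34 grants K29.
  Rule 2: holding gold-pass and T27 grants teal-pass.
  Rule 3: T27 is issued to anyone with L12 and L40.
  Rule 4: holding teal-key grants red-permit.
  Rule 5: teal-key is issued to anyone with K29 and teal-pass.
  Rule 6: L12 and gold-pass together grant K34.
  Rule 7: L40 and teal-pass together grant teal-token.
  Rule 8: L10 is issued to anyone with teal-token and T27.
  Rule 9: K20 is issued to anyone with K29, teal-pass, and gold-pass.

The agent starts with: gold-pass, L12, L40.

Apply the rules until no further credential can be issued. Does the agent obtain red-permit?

No

red-permit would need teal-key (Rule 4), but teal-key is never granted.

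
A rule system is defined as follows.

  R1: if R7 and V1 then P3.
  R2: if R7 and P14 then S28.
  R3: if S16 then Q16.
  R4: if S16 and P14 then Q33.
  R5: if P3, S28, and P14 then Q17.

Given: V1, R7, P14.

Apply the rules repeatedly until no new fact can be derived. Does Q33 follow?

Q33 would need S16 and P14 (R4), but S16 is never established.

No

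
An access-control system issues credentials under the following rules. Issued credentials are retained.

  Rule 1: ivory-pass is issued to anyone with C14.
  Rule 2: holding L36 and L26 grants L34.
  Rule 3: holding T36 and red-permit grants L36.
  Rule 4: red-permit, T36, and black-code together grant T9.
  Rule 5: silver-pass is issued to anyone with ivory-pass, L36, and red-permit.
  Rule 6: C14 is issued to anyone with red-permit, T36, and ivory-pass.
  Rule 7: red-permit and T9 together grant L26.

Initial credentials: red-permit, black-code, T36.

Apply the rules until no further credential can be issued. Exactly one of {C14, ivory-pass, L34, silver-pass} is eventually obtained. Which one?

Holding red-permit, T36, and black-code grants T9 (Rule 4).
Holding T36 and red-permit grants L36 (Rule 3).
Holding red-permit and T9 grants L26 (Rule 7).
Holding L36 and L26 grants L34 (Rule 2).
silver-pass would need ivory-pass, L36, and red-permit (Rule 5), but ivory-pass is never granted. ivory-pass would need C14 (Rule 1), but C14 is never granted. C14 would need red-permit, T36, and ivory-pass (Rule 6), but ivory-pass is never granted.

L34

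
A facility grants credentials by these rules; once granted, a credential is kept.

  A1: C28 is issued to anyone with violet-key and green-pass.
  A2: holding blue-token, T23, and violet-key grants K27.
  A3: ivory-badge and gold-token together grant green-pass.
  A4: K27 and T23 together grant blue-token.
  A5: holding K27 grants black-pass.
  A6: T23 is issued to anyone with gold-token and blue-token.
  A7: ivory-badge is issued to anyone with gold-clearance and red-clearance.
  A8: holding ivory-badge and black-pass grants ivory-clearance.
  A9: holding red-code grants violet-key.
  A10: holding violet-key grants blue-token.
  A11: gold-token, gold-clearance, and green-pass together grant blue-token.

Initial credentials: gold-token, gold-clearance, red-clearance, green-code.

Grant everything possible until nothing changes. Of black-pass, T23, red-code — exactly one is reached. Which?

Holding gold-clearance and red-clearance grants ivory-badge (A7).
Holding ivory-badge and gold-token grants green-pass (A3).
Holding gold-token, gold-clearance, and green-pass grants blue-token (A11).
Holding gold-token and blue-token grants T23 (A6).
No rule produces red-code, and it is not given. black-pass would need K27 (A5), but K27 is never granted.

T23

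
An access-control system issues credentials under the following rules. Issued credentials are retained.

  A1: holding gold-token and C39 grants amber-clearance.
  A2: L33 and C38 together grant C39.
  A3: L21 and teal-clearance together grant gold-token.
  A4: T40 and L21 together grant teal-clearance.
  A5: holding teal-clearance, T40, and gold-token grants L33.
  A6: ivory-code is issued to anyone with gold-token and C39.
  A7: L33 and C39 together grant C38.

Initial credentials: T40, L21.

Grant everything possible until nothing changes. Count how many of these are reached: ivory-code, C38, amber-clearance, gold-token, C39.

1

Holding T40 and L21 grants teal-clearance (A4).
Holding L21 and teal-clearance grants gold-token (A3).
ivory-code would need gold-token and C39 (A6), but C39 is never granted.
C38 would need L33 and C39 (A7), but C39 is never granted.
amber-clearance would need gold-token and C39 (A1), but C39 is never granted.
gold-token: reached.
C39 would need L33 and C38 (A2), but C38 is never granted.
Reached: gold-token — 1 of the 5.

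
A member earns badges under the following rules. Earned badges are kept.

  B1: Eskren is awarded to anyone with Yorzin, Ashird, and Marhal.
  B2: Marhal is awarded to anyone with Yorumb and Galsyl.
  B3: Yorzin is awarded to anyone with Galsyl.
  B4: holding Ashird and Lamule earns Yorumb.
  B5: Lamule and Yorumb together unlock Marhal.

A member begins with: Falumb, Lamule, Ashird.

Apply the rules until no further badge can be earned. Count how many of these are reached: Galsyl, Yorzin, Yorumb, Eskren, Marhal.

2

With Ashird and Lamule, Yorumb is earned (B4).
With Lamule and Yorumb, Marhal is earned (B5).
No rule produces Galsyl, and it is not given.
Yorzin would need Galsyl (B3), but Galsyl is never earned.
Yorumb: reached.
Eskren would need Yorzin, Ashird, and Marhal (B1), but Yorzin is never earned.
Marhal: reached.
Reached: Yorumb and Marhal — 2 of the 5.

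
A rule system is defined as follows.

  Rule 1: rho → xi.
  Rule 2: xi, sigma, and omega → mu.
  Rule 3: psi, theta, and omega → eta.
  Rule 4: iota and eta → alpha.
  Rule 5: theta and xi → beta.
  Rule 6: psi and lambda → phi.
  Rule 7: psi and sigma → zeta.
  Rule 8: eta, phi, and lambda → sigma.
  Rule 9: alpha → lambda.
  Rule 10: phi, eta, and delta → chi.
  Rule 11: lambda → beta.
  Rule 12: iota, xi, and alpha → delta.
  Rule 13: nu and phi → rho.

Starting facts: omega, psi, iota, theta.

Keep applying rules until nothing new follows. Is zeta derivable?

Yes

From psi, theta, and omega, Rule 3 gives eta.
iota and eta hold, so alpha follows (Rule 4).
alpha holds, so lambda follows (Rule 9).
psi and lambda hold, so phi follows (Rule 6).
From eta, phi, and lambda, Rule 8 gives sigma.
psi and sigma hold, so zeta follows (Rule 7).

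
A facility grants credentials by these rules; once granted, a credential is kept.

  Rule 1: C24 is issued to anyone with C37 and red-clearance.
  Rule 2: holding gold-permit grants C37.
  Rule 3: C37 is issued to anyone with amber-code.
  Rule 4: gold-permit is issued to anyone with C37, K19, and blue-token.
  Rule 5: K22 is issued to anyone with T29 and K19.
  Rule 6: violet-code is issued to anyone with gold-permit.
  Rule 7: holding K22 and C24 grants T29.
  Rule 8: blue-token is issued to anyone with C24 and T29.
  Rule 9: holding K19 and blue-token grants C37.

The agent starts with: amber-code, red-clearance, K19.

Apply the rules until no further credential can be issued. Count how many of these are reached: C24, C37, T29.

Holding amber-code grants C37 (Rule 3).
Holding C37 and red-clearance grants C24 (Rule 1).
C24: reached.
C37: reached.
T29 would need K22 and C24 (Rule 7), but K22 is never granted.
Reached: C24 and C37 — 2 of the 3.

2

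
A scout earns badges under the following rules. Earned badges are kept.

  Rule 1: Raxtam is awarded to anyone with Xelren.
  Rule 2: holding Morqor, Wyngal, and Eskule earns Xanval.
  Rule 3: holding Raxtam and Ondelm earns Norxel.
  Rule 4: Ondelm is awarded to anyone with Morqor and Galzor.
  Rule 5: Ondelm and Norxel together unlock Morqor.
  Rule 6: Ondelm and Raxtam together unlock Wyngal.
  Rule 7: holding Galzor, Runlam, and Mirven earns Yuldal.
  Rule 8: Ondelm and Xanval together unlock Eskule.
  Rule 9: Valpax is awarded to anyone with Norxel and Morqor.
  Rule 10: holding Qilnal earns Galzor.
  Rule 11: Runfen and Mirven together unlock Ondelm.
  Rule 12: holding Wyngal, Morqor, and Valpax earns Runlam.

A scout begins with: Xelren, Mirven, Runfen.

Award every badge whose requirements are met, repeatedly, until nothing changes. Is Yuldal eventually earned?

No

Yuldal would need Galzor, Runlam, and Mirven (Rule 7), but Galzor is never earned.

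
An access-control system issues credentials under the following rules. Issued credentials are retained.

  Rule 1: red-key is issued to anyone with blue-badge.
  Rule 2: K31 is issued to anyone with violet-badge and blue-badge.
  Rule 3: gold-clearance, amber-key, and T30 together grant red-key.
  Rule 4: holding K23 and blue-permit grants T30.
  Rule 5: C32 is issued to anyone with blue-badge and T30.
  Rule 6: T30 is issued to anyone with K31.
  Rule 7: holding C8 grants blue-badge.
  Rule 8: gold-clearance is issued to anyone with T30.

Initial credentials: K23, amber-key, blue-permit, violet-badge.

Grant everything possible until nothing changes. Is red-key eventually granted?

Holding K23 and blue-permit grants T30 (Rule 4).
Holding T30 grants gold-clearance (Rule 8).
Holding gold-clearance, amber-key, and T30 grants red-key (Rule 3).

Yes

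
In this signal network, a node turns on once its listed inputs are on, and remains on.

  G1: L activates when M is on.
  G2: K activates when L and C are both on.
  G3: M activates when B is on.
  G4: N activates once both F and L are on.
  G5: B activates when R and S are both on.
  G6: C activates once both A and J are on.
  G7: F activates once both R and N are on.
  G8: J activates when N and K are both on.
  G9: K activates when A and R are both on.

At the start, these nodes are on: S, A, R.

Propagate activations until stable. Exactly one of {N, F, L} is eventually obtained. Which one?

L

R and S are on, so B activates (G5).
G3: B on → M on.
G1: M on → L on.
N would need F and L (G4), but F never turns on. F would need R and N (G7), but N never turns on.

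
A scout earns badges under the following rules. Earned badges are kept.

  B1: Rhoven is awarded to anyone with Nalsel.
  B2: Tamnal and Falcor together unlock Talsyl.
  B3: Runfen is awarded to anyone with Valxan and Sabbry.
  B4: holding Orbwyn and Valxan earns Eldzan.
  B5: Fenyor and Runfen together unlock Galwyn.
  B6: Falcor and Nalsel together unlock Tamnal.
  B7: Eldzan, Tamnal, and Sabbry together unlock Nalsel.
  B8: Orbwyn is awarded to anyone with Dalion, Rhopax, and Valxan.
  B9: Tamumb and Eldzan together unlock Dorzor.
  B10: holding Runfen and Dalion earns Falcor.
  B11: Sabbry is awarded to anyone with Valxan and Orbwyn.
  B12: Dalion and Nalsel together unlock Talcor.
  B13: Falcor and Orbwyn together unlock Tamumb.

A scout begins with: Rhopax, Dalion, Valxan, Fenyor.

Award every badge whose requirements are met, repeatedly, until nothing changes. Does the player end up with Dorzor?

With Dalion, Rhopax, and Valxan, Orbwyn is earned (B8).
With Valxan and Orbwyn, Sabbry is earned (B11).
With Orbwyn and Valxan, Eldzan is earned (B4).
With Valxan and Sabbry, Runfen is earned (B3).
With Runfen and Dalion, Falcor is earned (B10).
With Falcor and Orbwyn, Tamumb is earned (B13).
With Tamumb and Eldzan, Dorzor is earned (B9).

Yes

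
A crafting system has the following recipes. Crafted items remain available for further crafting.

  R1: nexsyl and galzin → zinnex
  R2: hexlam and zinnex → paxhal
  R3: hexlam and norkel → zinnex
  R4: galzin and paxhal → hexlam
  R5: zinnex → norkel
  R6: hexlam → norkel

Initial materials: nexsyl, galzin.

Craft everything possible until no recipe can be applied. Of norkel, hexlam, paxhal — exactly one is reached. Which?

nexsyl and galzin → zinnex (R1).
zinnex → norkel (R5).
paxhal would need hexlam and zinnex (R2), but hexlam is never obtained. hexlam would need galzin and paxhal (R4), but paxhal is never obtained.

norkel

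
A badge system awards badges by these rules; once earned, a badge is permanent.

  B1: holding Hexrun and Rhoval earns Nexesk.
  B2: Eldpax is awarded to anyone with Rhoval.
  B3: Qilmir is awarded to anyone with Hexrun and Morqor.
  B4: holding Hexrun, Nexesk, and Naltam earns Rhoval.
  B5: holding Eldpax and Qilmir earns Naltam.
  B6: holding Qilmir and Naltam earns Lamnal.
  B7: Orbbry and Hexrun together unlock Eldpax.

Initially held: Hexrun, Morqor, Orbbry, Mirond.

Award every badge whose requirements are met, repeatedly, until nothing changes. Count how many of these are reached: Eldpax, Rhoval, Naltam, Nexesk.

With Orbbry and Hexrun, Eldpax is earned (B7).
With Hexrun and Morqor, Qilmir is earned (B3).
With Eldpax and Qilmir, Naltam is earned (B5).
Eldpax: reached.
Rhoval would need Hexrun, Nexesk, and Naltam (B4), but Nexesk is never earned.
Naltam: reached.
Nexesk would need Hexrun and Rhoval (B1), but Rhoval is never earned.
Reached: Eldpax and Naltam — 2 of the 4.

2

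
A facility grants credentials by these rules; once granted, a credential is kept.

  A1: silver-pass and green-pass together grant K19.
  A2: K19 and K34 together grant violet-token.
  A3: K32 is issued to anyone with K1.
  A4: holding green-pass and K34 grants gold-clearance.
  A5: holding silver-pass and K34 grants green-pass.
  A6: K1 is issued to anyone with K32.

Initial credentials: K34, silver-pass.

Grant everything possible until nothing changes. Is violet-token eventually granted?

Holding silver-pass and K34 grants green-pass (A5).
Holding silver-pass and green-pass grants K19 (A1).
Holding K19 and K34 grants violet-token (A2).

Yes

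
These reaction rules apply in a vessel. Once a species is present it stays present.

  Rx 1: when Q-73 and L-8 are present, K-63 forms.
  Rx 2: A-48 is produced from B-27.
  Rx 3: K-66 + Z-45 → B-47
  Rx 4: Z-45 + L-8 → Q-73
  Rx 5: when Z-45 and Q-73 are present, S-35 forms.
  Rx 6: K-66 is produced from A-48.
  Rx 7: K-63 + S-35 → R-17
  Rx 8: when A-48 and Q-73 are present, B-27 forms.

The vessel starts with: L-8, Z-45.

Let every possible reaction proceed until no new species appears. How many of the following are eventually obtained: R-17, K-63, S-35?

Z-45 and L-8 present → Q-73 forms (Rx 4).
Z-45 and Q-73 present → S-35 forms (Rx 5).
Q-73 and L-8 present → K-63 forms (Rx 1).
K-63 and S-35 present → R-17 forms (Rx 7).
R-17: reached.
K-63: reached.
S-35: reached.
All 3 are reached.

3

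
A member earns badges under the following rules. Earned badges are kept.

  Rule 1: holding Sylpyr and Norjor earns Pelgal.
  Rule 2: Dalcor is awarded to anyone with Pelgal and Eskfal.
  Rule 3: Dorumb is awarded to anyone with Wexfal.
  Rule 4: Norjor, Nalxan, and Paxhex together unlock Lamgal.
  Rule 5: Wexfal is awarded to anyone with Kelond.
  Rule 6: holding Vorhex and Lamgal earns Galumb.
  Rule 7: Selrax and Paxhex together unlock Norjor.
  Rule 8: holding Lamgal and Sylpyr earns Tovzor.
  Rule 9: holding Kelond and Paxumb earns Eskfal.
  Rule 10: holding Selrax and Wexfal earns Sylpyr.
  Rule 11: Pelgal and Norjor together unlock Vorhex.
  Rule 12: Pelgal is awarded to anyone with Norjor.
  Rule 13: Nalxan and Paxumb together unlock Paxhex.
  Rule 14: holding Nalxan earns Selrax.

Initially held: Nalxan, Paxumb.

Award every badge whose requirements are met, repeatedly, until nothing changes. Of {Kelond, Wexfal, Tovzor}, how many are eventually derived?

No rule produces Kelond, and it is not given.
Wexfal would need Kelond (Rule 5), but Kelond is never earned.
Tovzor would need Lamgal and Sylpyr (Rule 8), but Sylpyr is never earned.
None of the 3 are reached.

0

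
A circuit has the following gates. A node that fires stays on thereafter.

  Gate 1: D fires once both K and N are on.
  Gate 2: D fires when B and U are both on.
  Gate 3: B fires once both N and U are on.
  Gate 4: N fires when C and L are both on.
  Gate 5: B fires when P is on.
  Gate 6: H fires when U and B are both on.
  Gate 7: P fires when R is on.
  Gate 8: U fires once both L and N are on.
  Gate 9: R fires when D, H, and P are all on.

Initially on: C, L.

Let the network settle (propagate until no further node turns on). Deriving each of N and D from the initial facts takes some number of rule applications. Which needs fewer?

N: Gate 4: C and L on → N on. [1 rule application]
D: Gate 4: C and L on → N on. L and N are on, so U fires (Gate 8). N and U are on, so B fires (Gate 3). Gate 2: B and U on → D on. [4 rule applications]
N needs fewer.

N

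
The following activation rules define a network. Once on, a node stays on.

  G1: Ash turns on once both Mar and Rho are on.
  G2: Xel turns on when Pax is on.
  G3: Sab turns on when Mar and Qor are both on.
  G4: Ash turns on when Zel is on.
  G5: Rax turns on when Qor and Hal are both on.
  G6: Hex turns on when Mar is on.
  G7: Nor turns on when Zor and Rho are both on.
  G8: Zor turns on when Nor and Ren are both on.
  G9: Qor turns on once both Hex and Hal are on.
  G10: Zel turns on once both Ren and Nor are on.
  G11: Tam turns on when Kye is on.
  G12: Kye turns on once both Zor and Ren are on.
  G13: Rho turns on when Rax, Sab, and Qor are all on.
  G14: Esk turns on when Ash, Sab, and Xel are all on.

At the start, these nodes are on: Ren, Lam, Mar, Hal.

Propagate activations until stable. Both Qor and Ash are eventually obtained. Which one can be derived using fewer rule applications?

Qor

Qor: Mar is on, so Hex turns on (G6). Hex and Hal are on, so Qor turns on (G9). [2 rule applications]
Ash: G6: Mar on → Hex on. Hex and Hal are on, so Qor turns on (G9). Mar and Qor are on, so Sab turns on (G3). Qor and Hal are on, so Rax turns on (G5). Rax, Sab, and Qor are on, so Rho turns on (G13). Mar and Rho are on, so Ash turns on (G1). [6 rule applications]
Qor needs fewer.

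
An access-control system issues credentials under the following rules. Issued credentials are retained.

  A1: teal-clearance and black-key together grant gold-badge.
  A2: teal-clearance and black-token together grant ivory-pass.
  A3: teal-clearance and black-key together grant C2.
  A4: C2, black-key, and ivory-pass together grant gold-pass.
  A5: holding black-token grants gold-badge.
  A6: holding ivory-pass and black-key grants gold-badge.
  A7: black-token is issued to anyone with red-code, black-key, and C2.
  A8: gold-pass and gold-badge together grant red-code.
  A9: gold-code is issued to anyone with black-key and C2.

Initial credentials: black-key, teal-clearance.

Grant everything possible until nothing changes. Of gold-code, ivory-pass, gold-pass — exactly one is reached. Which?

Holding teal-clearance and black-key grants C2 (A3).
Holding black-key and C2 grants gold-code (A9).
gold-pass would need C2, black-key, and ivory-pass (A4), but ivory-pass is never granted. ivory-pass would need teal-clearance and black-token (A2), but black-token is never granted.

gold-code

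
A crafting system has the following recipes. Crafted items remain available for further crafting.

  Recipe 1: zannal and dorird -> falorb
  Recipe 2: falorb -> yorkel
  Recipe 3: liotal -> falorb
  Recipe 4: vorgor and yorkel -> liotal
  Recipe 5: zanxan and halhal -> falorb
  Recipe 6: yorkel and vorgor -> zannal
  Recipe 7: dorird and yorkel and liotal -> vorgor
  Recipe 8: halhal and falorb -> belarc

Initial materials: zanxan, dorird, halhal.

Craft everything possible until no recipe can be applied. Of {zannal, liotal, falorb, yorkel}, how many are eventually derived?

zanxan and halhal -> falorb (Recipe 5).
falorb -> yorkel (Recipe 2).
zannal would need yorkel and vorgor (Recipe 6), but vorgor is never obtained.
liotal would need vorgor and yorkel (Recipe 4), but vorgor is never obtained.
falorb: reached.
yorkel: reached.
Reached: falorb and yorkel — 2 of the 4.

2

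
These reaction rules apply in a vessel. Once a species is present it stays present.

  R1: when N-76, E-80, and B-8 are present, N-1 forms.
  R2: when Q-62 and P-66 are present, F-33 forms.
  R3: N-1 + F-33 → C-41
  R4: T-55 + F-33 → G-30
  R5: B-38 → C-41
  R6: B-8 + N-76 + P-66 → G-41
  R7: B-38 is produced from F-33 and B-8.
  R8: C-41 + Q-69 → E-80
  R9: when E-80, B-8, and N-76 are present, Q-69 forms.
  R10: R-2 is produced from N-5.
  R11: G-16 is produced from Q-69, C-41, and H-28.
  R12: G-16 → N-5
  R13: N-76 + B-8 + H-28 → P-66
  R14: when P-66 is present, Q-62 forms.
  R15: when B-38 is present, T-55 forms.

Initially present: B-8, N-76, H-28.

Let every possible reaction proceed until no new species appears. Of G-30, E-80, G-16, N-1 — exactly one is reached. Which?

G-30

N-76, B-8, and H-28 present → P-66 forms (R13).
P-66 present → Q-62 forms (R14).
Q-62 and P-66 present → F-33 forms (R2).
F-33 and B-8 present → B-38 forms (R7).
B-38 present → T-55 forms (R15).
T-55 and F-33 present → G-30 forms (R4).
E-80 would need C-41 and Q-69 (R8), but Q-69 never forms. N-1 would need N-76, E-80, and B-8 (R1), but E-80 never forms. G-16 would need Q-69, C-41, and H-28 (R11), but Q-69 never forms.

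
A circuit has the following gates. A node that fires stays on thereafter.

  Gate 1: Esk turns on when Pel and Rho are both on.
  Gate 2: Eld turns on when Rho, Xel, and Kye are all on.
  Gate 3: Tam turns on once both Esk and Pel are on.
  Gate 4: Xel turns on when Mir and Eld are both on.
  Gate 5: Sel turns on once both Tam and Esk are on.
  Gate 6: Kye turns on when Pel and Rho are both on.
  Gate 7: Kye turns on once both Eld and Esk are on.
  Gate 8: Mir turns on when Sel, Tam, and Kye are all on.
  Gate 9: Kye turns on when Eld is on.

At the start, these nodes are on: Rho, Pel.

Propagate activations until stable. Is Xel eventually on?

Xel would need Mir and Eld (Gate 4), but Eld never turns on.

No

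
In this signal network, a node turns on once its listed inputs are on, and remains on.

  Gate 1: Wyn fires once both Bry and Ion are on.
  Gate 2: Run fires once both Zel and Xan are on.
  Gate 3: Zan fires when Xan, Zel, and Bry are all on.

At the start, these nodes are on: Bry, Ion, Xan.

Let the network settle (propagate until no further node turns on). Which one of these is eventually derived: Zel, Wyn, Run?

Wyn

Bry and Ion are on, so Wyn fires (Gate 1).
No rule produces Zel, and it is not given. Run would need Zel and Xan (Gate 2), but Zel never turns on.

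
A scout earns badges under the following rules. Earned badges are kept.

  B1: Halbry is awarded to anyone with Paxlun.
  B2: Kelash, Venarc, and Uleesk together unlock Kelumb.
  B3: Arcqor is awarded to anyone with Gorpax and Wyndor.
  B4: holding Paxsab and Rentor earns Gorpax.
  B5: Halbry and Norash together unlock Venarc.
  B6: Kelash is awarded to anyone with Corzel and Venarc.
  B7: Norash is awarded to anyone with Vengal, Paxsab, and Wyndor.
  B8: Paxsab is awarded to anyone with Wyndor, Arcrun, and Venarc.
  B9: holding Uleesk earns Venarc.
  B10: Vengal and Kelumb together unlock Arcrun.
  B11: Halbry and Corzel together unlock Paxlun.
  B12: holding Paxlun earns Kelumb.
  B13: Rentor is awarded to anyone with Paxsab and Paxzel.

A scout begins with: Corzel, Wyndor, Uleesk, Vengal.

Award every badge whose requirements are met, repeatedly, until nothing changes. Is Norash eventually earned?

With Uleesk, Venarc is earned (B9).
With Corzel and Venarc, Kelash is earned (B6).
With Kelash, Venarc, and Uleesk, Kelumb is earned (B2).
With Vengal and Kelumb, Arcrun is earned (B10).
With Wyndor, Arcrun, and Venarc, Paxsab is earned (B8).
With Vengal, Paxsab, and Wyndor, Norash is earned (B7).

Yes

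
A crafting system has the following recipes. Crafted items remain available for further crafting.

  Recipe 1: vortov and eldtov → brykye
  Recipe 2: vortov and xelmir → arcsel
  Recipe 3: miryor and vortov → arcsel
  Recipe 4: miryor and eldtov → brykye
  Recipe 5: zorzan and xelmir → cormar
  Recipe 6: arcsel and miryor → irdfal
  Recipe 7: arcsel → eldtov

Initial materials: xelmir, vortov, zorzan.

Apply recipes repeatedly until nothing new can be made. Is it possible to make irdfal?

No

irdfal would need arcsel and miryor (Recipe 6), but miryor is never obtained.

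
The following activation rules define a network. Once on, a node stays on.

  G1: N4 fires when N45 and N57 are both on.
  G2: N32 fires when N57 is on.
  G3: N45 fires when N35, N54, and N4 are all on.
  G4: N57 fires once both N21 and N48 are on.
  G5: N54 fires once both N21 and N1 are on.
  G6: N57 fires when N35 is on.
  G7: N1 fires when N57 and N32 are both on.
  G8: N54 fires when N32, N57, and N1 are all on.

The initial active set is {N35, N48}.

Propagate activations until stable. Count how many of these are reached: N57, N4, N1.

2

G6: N35 on → N57 on.
N57 is on, so N32 fires (G2).
N57 and N32 are on, so N1 fires (G7).
N57: reached.
N4 would need N45 and N57 (G1), but N45 never turns on.
N1: reached.
Reached: N57 and N1 — 2 of the 3.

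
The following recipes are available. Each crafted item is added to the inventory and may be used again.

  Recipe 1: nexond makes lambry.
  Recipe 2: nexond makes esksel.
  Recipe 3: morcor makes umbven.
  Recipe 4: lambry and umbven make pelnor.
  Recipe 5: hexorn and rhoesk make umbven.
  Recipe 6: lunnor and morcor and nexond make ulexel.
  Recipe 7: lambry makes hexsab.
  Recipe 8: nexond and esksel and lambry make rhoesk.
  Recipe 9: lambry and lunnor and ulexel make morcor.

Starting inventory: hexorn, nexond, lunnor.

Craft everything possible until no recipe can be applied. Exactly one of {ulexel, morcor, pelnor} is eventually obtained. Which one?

Using Recipe 2, nexond makes esksel.
nexond → lambry (Recipe 1).
Using Recipe 8, nexond, esksel, and lambry make rhoesk.
Using Recipe 5, hexorn and rhoesk make umbven.
Using Recipe 4, lambry and umbven make pelnor.
morcor would need lambry, lunnor, and ulexel (Recipe 9), but ulexel is never obtained. ulexel would need lunnor, morcor, and nexond (Recipe 6), but morcor is never obtained.

pelnor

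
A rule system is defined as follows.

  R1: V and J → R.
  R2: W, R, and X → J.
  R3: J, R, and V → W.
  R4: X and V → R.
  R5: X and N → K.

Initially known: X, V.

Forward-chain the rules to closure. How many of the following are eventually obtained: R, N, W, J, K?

X and V hold, so R follows (R4).
R: reached.
No rule produces N, and it is not given.
W would need J, R, and V (R3), but J is never established.
J would need W, R, and X (R2), but W is never established.
K would need X and N (R5), but N is never established.
Reached: R — 1 of the 5.

1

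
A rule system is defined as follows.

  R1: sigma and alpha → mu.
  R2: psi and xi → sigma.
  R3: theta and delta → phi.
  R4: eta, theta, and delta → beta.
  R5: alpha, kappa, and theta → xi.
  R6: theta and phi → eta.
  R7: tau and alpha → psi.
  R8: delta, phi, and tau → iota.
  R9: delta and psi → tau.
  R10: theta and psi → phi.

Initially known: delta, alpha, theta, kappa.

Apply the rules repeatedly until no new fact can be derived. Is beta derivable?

theta and delta hold, so phi follows (R3).
From theta and phi, R6 gives eta.
eta, theta, and delta hold, so beta follows (R4).

Yes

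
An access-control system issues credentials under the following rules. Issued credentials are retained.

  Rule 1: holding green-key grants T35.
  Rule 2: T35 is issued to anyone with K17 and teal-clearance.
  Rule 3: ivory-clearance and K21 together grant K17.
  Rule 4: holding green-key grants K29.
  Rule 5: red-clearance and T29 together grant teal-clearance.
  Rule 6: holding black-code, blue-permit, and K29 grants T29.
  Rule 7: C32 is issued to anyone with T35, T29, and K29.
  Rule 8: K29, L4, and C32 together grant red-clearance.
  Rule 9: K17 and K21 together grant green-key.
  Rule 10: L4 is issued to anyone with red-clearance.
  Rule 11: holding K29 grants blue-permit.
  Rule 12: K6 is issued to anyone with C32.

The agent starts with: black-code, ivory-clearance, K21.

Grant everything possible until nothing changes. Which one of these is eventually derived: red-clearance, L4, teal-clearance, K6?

K6

Holding ivory-clearance and K21 grants K17 (Rule 3).
Holding K17 and K21 grants green-key (Rule 9).
Holding green-key grants T35 (Rule 1).
Holding green-key grants K29 (Rule 4).
Holding K29 grants blue-permit (Rule 11).
Holding black-code, blue-permit, and K29 grants T29 (Rule 6).
Holding T35, T29, and K29 grants C32 (Rule 7).
Holding C32 grants K6 (Rule 12).
red-clearance would need K29, L4, and C32 (Rule 8), but L4 is never granted. teal-clearance would need red-clearance and T29 (Rule 5), but red-clearance is never granted. L4 would need red-clearance (Rule 10), but red-clearance is never granted.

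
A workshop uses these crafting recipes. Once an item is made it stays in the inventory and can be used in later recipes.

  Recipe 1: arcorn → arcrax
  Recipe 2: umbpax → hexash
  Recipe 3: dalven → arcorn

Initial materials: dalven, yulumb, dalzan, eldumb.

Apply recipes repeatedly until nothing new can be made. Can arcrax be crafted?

Using Recipe 3, dalven makes arcorn.
arcorn → arcrax (Recipe 1).

Yes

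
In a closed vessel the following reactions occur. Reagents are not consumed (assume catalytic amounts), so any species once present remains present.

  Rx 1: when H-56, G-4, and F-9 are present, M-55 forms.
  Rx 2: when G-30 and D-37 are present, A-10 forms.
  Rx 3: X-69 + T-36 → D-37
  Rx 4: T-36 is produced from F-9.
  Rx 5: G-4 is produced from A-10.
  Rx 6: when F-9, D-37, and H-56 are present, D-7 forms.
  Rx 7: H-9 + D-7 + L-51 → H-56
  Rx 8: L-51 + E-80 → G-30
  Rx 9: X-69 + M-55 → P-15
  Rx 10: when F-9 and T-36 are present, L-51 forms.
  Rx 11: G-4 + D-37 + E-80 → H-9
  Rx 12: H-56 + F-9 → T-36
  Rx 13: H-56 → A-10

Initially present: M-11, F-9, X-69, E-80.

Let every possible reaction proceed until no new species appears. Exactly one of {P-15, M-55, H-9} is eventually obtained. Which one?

F-9 present → T-36 forms (Rx 4).
X-69 and T-36 present → D-37 forms (Rx 3).
F-9 and T-36 present → L-51 forms (Rx 10).
L-51 and E-80 present → G-30 forms (Rx 8).
G-30 and D-37 present → A-10 forms (Rx 2).
A-10 present → G-4 forms (Rx 5).
G-4, D-37, and E-80 present → H-9 forms (Rx 11).
P-15 would need X-69 and M-55 (Rx 9), but M-55 never forms. M-55 would need H-56, G-4, and F-9 (Rx 1), but H-56 never forms.

H-9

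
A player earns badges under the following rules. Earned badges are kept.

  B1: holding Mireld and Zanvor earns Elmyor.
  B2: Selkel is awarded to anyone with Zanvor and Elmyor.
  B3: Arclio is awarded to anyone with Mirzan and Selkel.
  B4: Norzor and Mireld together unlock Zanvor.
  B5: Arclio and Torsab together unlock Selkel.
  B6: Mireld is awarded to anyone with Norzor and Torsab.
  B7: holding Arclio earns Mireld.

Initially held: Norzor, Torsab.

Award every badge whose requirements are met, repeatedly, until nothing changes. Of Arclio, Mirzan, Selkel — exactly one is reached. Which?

Selkel

With Norzor and Torsab, Mireld is earned (B6).
With Norzor and Mireld, Zanvor is earned (B4).
With Mireld and Zanvor, Elmyor is earned (B1).
With Zanvor and Elmyor, Selkel is earned (B2).
No rule produces Mirzan, and it is not given. Arclio would need Mirzan and Selkel (B3), but Mirzan is never earned.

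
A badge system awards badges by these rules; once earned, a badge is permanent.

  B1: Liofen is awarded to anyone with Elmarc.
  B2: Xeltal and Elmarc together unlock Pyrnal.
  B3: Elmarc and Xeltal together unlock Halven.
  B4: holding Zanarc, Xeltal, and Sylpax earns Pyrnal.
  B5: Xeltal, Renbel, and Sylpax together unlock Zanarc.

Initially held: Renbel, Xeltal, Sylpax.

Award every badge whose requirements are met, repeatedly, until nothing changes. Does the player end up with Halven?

No

Halven would need Elmarc and Xeltal (B3), but Elmarc is never earned.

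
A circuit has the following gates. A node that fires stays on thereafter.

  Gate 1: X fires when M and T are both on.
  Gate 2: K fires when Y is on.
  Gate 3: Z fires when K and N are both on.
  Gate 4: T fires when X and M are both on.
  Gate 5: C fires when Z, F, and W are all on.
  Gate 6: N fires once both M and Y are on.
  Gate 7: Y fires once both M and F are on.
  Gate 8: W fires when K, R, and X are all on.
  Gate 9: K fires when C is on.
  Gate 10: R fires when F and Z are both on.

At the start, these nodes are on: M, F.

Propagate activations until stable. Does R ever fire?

Gate 7: M and F on → Y on.
M and Y are on, so N fires (Gate 6).
Gate 2: Y on → K on.
Gate 3: K and N on → Z on.
F and Z are on, so R fires (Gate 10).

Yes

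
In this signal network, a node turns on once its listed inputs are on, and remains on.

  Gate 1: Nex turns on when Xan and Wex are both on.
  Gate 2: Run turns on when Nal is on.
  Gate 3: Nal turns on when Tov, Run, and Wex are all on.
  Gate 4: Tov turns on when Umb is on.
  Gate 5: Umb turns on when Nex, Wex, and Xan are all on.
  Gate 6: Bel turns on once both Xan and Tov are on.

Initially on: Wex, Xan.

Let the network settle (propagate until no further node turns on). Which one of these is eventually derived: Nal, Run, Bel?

Bel

Gate 1: Xan and Wex on → Nex on.
Nex, Wex, and Xan are on, so Umb turns on (Gate 5).
Umb is on, so Tov turns on (Gate 4).
Gate 6: Xan and Tov on → Bel on.
Nal would need Tov, Run, and Wex (Gate 3), but Run never turns on. Run would need Nal (Gate 2), but Nal never turns on.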